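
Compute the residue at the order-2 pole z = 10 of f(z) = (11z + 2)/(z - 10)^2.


Step 1: Pole of order 2 at z = 10
Step 2: Res = lim d/dz [(z - 10)^2 * f(z)] as z -> 10
Step 3: (z - 10)^2 * f(z) = 11z + 2
Step 4: d/dz[11z + 2] = 11

11


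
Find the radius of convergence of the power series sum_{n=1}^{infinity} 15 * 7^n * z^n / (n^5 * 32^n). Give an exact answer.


Step 1: General term a_n = 15 * 7^n / (n^5 * 32^n)
Step 2: By the root test, |a_n|^(1/n) = 15^(1/n) * 7 / (n^(5/n) * 32) -> 7/32 as n -> infinity (since 15^(1/n) -> 1 and n^(5/n) -> 1)
Step 3: R = 1/lim|a_n|^(1/n) = 32/7

32/7


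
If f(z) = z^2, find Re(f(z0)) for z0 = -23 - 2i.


Step 1: z0 = -23 - 2i
Step 2: z0^2 = (-23)^2 - (-2)^2 + 92i
Step 3: real part = 529 - 4 = 525

525


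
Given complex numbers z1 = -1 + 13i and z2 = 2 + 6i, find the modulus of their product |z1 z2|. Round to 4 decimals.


Step 1: |z1| = sqrt((-1)^2 + 13^2) = sqrt(170)
Step 2: |z2| = sqrt(2^2 + 6^2) = sqrt(40)
Step 3: |z1*z2| = |z1|*|z2| = sqrt(170) * sqrt(40) = sqrt(170 * 40) = sqrt(6800)
Step 4: = 82.4621

82.4621


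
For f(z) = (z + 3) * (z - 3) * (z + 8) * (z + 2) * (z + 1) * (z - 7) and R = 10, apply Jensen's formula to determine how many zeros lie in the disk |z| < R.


Jensen's formula: (1/2pi)*integral log|f(Re^it)|dt = log|f(0)| + sum_{|a_k|<R} log(R/|a_k|)
Step 1: f(0) = 3 * (-3) * 8 * 2 * 1 * (-7) = 1008
Step 2: log|f(0)| = log|-3| + log|3| + log|-8| + log|-2| + log|-1| + log|7| = 6.9157
Step 3: Zeros inside |z| < 10: -3, 3, -8, -2, -1, 7
Step 4: Jensen sum = log(10/3) + log(10/3) + log(10/8) + log(10/2) + log(10/1) + log(10/7) = 6.8998
Step 5: n(R) = number of terms in the Jensen sum = count of zeros inside |z| < 10 = 6

6


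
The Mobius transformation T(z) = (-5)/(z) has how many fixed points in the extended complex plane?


Step 1: Fixed points satisfy T(z) = z
Step 2: z^2 + 5 = 0
Step 3: Discriminant = 0^2 - 4*1*5 = -20
Step 4: Number of fixed points = 2

2


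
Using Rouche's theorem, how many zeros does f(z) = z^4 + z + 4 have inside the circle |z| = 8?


Step 1: On |z| = 8 the three terms have sizes |z^4| = 8^4 = 4096, |z| = 8, |4| = 4
Step 2: The dominant term is g(z) = z^4; let h(z) = z + 4 so f = g + h
Step 3: On |z| = 8: |g| = 4096 and |h| <= 8 + 4 = 12
Step 4: Since 4096 > 12, |h| < |g| on |z| = 8, so by Rouche f has the same number of zeros as g inside |z| < 8
Step 5: g(z) = z^4 has 4 zeros (all at the origin) inside |z| < 8. Answer = 4

4


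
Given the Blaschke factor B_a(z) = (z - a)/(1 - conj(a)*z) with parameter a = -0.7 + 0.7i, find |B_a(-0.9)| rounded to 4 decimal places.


Step 1: Numerator z0 - a = -0.9 - (-0.7 + 0.7i) = -0.2 - 0.7i
Step 2: Denominator 1 - conj(a)*z0 = 1 - (-0.7 - 0.7i)*(-0.9) = 0.37 - 0.63i
Step 3: |z0 - a|^2 = (-0.2)^2 + (-0.7)^2 = 0.53; |1 - conj(a)*z0|^2 = 0.37^2 + (-0.63)^2 = 0.5338
Step 4: |B_a(-0.9)| = sqrt(0.53 / 0.5338) = sqrt(0.992881)
Step 5: = 0.9964

0.9964


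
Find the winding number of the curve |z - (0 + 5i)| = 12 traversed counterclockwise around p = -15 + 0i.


Step 1: Center c = (0, 5), radius = 12
Step 2: |p - c|^2 = (-15)^2 + (-5)^2 = 250
Step 3: r^2 = 144
Step 4: |p-c| > r so winding number = 0

0


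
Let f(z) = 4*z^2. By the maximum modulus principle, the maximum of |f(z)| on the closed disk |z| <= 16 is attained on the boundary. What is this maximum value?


Step 1: On |z| = 16, |f(z)| = 4 * |z|^2 = 4 * 16^2
Step 2: By maximum modulus principle, maximum is on boundary.
Step 3: Maximum = 4 * 256 = 1024

1024


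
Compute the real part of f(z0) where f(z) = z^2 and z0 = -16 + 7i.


Step 1: z0 = -16 + 7i
Step 2: z0^2 = (-16)^2 - 7^2 - 224i
Step 3: real part = 256 - 49 = 207

207


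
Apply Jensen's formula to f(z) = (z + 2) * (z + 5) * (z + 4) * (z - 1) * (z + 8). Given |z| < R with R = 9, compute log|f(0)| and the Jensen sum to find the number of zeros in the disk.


Jensen's formula: (1/2pi)*integral log|f(Re^it)|dt = log|f(0)| + sum_{|a_k|<R} log(R/|a_k|)
Step 1: f(0) = 2 * 5 * 4 * (-1) * 8 = -320
Step 2: log|f(0)| = log|-2| + log|-5| + log|-4| + log|1| + log|-8| = 5.7683
Step 3: Zeros inside |z| < 9: -2, -5, -4, 1, -8
Step 4: Jensen sum = log(9/2) + log(9/5) + log(9/4) + log(9/1) + log(9/8) = 5.2178
Step 5: n(R) = number of terms in the Jensen sum = count of zeros inside |z| < 9 = 5

5


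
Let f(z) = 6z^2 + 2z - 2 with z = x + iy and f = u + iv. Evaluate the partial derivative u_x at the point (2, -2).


Step 1: f(z) = 6(x+iy)^2 + 2(x+iy) - 2
Step 2: u = 6(x^2 - y^2) + 2x - 2
Step 3: u_x = 12x + 2
Step 4: At (2, -2): u_x = 24 + 2 = 26

26


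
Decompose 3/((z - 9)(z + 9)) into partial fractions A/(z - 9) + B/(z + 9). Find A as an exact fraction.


Step 1: Multiply both sides by (z - 9) and set z = 9
Step 2: A = 3 / (9 + 9)
Step 3: A = 3 / 18
Step 4: A = 1/6

1/6


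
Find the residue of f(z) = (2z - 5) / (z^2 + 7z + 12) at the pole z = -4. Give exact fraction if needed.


Step 1: Q(z) = z^2 + 7z + 12 = (z + 4)(z + 3)
Step 2: Q'(z) = 2z + 7
Step 3: Q'(-4) = -1, P(-4) = -13
Step 4: Res = P(-4)/Q'(-4) = -13/(-1) = 13

13


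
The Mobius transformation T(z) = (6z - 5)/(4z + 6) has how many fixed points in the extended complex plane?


Step 1: Fixed points satisfy T(z) = z
Step 2: 4z^2 + 5 = 0
Step 3: Discriminant = 0^2 - 4*4*5 = -80
Step 4: Number of fixed points = 2

2


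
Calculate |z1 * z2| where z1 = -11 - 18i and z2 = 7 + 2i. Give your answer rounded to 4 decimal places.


Step 1: |z1| = sqrt((-11)^2 + (-18)^2) = sqrt(445)
Step 2: |z2| = sqrt(7^2 + 2^2) = sqrt(53)
Step 3: |z1*z2| = |z1|*|z2| = sqrt(445) * sqrt(53) = sqrt(445 * 53) = sqrt(23585)
Step 4: = 153.5741

153.5741


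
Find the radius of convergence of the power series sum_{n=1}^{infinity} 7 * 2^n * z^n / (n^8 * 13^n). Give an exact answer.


Step 1: General term a_n = 7 * 2^n / (n^8 * 13^n)
Step 2: By the root test, |a_n|^(1/n) = 7^(1/n) * 2 / (n^(8/n) * 13) -> 2/13 as n -> infinity (since 7^(1/n) -> 1 and n^(8/n) -> 1)
Step 3: R = 1/lim|a_n|^(1/n) = 13/2

13/2


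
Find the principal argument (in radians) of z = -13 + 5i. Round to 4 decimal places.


Step 1: z = -13 + 5i
Step 2: arg(z) = atan2(5, -13)
Step 3: arg(z) = 2.7744

2.7744


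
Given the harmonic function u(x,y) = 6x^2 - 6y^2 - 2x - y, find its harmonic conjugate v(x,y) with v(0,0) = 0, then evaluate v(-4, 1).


Step 1: v_x = -u_y = 12y + 1
Step 2: v_y = u_x = 12x - 2
Step 3: v = 12xy + x - 2y + C
Step 4: v(0,0) = 0 => C = 0
Step 5: v(-4, 1) = -54

-54


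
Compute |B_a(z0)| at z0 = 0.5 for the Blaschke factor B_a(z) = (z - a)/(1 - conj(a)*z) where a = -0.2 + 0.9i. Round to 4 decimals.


Step 1: Numerator z0 - a = 0.5 - (-0.2 + 0.9i) = 0.7 - 0.9i
Step 2: Denominator 1 - conj(a)*z0 = 1 - (-0.2 - 0.9i)*0.5 = 1.1 + 0.45i
Step 3: |z0 - a|^2 = 0.7^2 + (-0.9)^2 = 1.3; |1 - conj(a)*z0|^2 = 1.1^2 + 0.45^2 = 1.4125
Step 4: |B_a(0.5)| = sqrt(1.3 / 1.4125) = sqrt(0.920354)
Step 5: = 0.9594

0.9594


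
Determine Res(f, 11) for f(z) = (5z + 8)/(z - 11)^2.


Step 1: Pole of order 2 at z = 11
Step 2: Res = lim d/dz [(z - 11)^2 * f(z)] as z -> 11
Step 3: (z - 11)^2 * f(z) = 5z + 8
Step 4: d/dz[5z + 8] = 5

5


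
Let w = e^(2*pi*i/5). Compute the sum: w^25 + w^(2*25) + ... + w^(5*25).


Step 1: The sum sum_{j=1}^{n} w^(k*j) equals n if n | k, else 0.
Step 2: Here n = 5, k = 25
Step 3: Does n divide k? 5 | 25 -> True
Step 4: Sum = 5

5


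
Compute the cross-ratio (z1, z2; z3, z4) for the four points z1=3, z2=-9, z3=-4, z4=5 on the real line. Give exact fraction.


Step 1: (z1-z3)(z2-z4) = 7 * (-14) = -98
Step 2: (z1-z4)(z2-z3) = (-2) * (-5) = 10
Step 3: Cross-ratio = -98/10 = -49/5

-49/5


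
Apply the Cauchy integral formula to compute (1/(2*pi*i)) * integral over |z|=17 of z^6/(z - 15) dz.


Step 1: f(z) = z^6, a = 15 is inside |z| = 17
Step 2: By Cauchy integral formula: (1/(2pi*i)) * integral = f(a)
Step 3: f(15) = 15^6 = 11390625

11390625


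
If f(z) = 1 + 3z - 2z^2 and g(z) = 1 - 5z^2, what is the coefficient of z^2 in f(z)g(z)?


Step 1: z^2 term in f*g comes from: (1)*(-5z^2) + (3z)*(0) + (-2z^2)*(1)
Step 2: = -5 + 0 - 2
Step 3: = -7

-7


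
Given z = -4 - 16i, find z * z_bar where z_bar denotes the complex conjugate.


Step 1: conj(z) = -4 + 16i
Step 2: z * conj(z) = (-4)^2 + (-16)^2
Step 3: = 16 + 256 = 272

272


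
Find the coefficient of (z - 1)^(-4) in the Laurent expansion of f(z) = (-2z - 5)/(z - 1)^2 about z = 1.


Step 1: Write the numerator in powers of (z - 1): -2z - 5 = -2(z - 1) + (-2*1 - 5) = -2(z - 1) - 7
Step 2: Divide by (z - 1)^2: f(z) = -7(z - 1)^(-2) - 2(z - 1)^(-1)
Step 3: This finite sum is the Laurent series of f about z = 1.
Step 4: Only the powers -2 and -1 appear, so the coefficient of (z - 1)^(-4) = 0

0


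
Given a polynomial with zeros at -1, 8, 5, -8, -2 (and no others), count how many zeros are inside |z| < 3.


Step 1: Check each root:
  z = -1: |-1| = 1 < 3
  z = 8: |8| = 8 >= 3
  z = 5: |5| = 5 >= 3
  z = -8: |-8| = 8 >= 3
  z = -2: |-2| = 2 < 3
Step 2: Count = 2

2


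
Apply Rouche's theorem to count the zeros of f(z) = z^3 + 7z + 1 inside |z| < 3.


Step 1: On |z| = 3 the three terms have sizes |z^3| = 3^3 = 27, |7z| = 7*3 = 21, |1| = 1
Step 2: The dominant term is g(z) = z^3; let h(z) = 7z + 1 so f = g + h
Step 3: On |z| = 3: |g| = 27 and |h| <= 21 + 1 = 22
Step 4: Since 27 > 22, |h| < |g| on |z| = 3, so by Rouche f has the same number of zeros as g inside |z| < 3
Step 5: g(z) = z^3 has 3 zeros (all at the origin) inside |z| < 3. Answer = 3

3


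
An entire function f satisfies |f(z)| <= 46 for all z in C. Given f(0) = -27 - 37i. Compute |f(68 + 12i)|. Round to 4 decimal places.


Step 1: By Liouville's theorem, a bounded entire function is constant.
Step 2: f(z) = f(0) = -27 - 37i for all z.
Step 3: |f(w)| = |-27 - 37i| = sqrt(729 + 1369)
Step 4: = 45.8039

45.8039


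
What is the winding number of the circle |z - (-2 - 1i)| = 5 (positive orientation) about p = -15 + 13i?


Step 1: Center c = (-2, -1), radius = 5
Step 2: |p - c|^2 = (-13)^2 + 14^2 = 365
Step 3: r^2 = 25
Step 4: |p-c| > r so winding number = 0

0


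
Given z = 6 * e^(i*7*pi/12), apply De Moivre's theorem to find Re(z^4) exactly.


Step 1: By De Moivre's theorem, z^4 = 6^4 * e^(i*4*7*pi/12) = 1296 * (cos(7*pi/3) + i*sin(7*pi/3))
Step 2: |z|^4 = 6^4 = 1296
Step 3: Reduce the angle mod 2*pi: 7*pi/3 - 2*pi = pi/3
Step 4: cos(pi/3) = 1/2
Step 5: Re(z^4) = 1296 * 1/2 = 648

648


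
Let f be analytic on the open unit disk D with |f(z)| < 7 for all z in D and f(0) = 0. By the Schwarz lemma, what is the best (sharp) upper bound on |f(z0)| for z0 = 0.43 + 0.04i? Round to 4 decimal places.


Step 1: g = f/7 maps D -> D with g(0) = 0, so by the Schwarz lemma |g(z)| <= |z|, i.e. |f(z)| <= 7|z|; this is sharp (f(z) = 7z).
Step 2: |z0|^2 = 0.43^2 + 0.04^2 = 0.1865
Step 3: |z0| = sqrt(0.1865) = 0.431856
Step 4: Best bound = 7 * |z0| = 7 * 0.431856 = 3.023

3.023


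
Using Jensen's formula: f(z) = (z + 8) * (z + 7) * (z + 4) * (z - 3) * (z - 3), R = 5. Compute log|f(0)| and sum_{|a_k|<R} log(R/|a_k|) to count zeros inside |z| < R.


Jensen's formula: (1/2pi)*integral log|f(Re^it)|dt = log|f(0)| + sum_{|a_k|<R} log(R/|a_k|)
Step 1: f(0) = 8 * 7 * 4 * (-3) * (-3) = 2016
Step 2: log|f(0)| = log|-8| + log|-7| + log|-4| + log|3| + log|3| = 7.6089
Step 3: Zeros inside |z| < 5: -4, 3, 3
Step 4: Jensen sum = log(5/4) + log(5/3) + log(5/3) = 1.2448
Step 5: n(R) = number of terms in the Jensen sum = count of zeros inside |z| < 5 = 3

3


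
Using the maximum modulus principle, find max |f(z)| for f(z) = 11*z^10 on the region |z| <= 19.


Step 1: On |z| = 19, |f(z)| = 11 * |z|^10 = 11 * 19^10
Step 2: By maximum modulus principle, maximum is on boundary.
Step 3: Maximum = 11 * 6131066257801 = 67441728835811

67441728835811


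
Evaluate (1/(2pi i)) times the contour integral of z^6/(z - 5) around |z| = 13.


Step 1: f(z) = z^6, a = 5 is inside |z| = 13
Step 2: By Cauchy integral formula: (1/(2pi*i)) * integral = f(a)
Step 3: f(5) = 5^6 = 15625

15625


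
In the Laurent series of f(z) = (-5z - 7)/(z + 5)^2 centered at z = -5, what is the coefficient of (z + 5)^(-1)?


Step 1: Write the numerator in powers of (z + 5): -5z - 7 = -5(z + 5) + (-5*(-5) - 7) = -5(z + 5) + 18
Step 2: Divide by (z + 5)^2: f(z) = 18(z + 5)^(-2) - 5(z + 5)^(-1)
Step 3: This finite sum is the Laurent series of f about z = -5.
Step 4: Coefficient of (z + 5)^(-1) = coefficient of (z + 5) in the re-centred numerator = -5

-5


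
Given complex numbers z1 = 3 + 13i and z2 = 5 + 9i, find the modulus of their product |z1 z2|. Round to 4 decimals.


Step 1: |z1| = sqrt(3^2 + 13^2) = sqrt(178)
Step 2: |z2| = sqrt(5^2 + 9^2) = sqrt(106)
Step 3: |z1*z2| = |z1|*|z2| = sqrt(178) * sqrt(106) = sqrt(178 * 106) = sqrt(18868)
Step 4: = 137.3608

137.3608


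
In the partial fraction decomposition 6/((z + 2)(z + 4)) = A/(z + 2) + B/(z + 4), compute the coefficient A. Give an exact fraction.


Step 1: Multiply both sides by (z + 2) and set z = -2
Step 2: A = 6 / (-2 + 4)
Step 3: A = 6 / 2
Step 4: A = 3

3


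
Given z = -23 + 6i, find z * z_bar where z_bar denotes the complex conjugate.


Step 1: conj(z) = -23 - 6i
Step 2: z * conj(z) = (-23)^2 + 6^2
Step 3: = 529 + 36 = 565

565


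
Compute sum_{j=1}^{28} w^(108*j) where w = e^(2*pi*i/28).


Step 1: The sum sum_{j=1}^{n} w^(k*j) equals n if n | k, else 0.
Step 2: Here n = 28, k = 108
Step 3: Does n divide k? 28 | 108 -> False
Step 4: Sum = 0

0


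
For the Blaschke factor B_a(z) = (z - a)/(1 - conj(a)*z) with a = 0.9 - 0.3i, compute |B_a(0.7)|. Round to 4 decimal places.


Step 1: Numerator z0 - a = 0.7 - (0.9 - 0.3i) = -0.2 + 0.3i
Step 2: Denominator 1 - conj(a)*z0 = 1 - (0.9 + 0.3i)*0.7 = 0.37 - 0.21i
Step 3: |z0 - a|^2 = (-0.2)^2 + 0.3^2 = 0.13; |1 - conj(a)*z0|^2 = 0.37^2 + (-0.21)^2 = 0.181
Step 4: |B_a(0.7)| = sqrt(0.13 / 0.181) = sqrt(0.718232)
Step 5: = 0.8475

0.8475


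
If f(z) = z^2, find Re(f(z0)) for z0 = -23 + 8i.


Step 1: z0 = -23 + 8i
Step 2: z0^2 = (-23)^2 - 8^2 - 368i
Step 3: real part = 529 - 64 = 465

465


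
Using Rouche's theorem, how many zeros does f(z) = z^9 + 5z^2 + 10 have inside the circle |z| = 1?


Step 1: On |z| = 1 the three terms have sizes |z^9| = 1^9 = 1, |5z^2| = 5*1^2 = 5, |10| = 10
Step 2: The dominant term is g(z) = 10; let h(z) = z^9 + 5z^2 so f = g + h
Step 3: On |z| = 1: |g| = 10 and |h| <= 1 + 5 = 6
Step 4: Since 10 > 6, |h| < |g| on |z| = 1, so by Rouche f has the same number of zeros as g inside |z| < 1
Step 5: g(z) = 10 is a nonzero constant with no zeros inside |z| < 1. Answer = 0

0


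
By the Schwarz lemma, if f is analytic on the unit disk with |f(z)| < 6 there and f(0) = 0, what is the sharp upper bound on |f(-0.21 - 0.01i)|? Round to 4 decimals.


Step 1: g = f/6 maps D -> D with g(0) = 0, so by the Schwarz lemma |g(z)| <= |z|, i.e. |f(z)| <= 6|z|; this is sharp (f(z) = 6z).
Step 2: |z0|^2 = (-0.21)^2 + (-0.01)^2 = 0.0442
Step 3: |z0| = sqrt(0.0442) = 0.210238
Step 4: Best bound = 6 * |z0| = 6 * 0.210238 = 1.2614

1.2614


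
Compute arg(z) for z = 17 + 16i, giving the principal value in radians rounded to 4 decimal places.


Step 1: z = 17 + 16i
Step 2: arg(z) = atan2(16, 17)
Step 3: arg(z) = 0.7551

0.7551


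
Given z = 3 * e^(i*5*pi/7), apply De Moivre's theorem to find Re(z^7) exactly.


Step 1: By De Moivre's theorem, z^7 = 3^7 * e^(i*7*5*pi/7) = 2187 * (cos(5*pi) + i*sin(5*pi))
Step 2: |z|^7 = 3^7 = 2187
Step 3: Reduce the angle mod 2*pi: 5*pi - 4*pi = pi
Step 4: cos(pi) = -1
Step 5: Re(z^7) = 2187 * (-1) = -2187

-2187


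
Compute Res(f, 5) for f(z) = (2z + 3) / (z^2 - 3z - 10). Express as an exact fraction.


Step 1: Q(z) = z^2 - 3z - 10 = (z - 5)(z + 2)
Step 2: Q'(z) = 2z - 3
Step 3: Q'(5) = 7, P(5) = 13
Step 4: Res = P(5)/Q'(5) = 13/7 = 13/7

13/7


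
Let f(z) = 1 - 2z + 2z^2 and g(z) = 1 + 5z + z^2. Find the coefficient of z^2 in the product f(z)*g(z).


Step 1: z^2 term in f*g comes from: (1)*(z^2) + (-2z)*(5z) + (2z^2)*(1)
Step 2: = 1 - 10 + 2
Step 3: = -7

-7


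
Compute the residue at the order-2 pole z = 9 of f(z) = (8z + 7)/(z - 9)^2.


Step 1: Pole of order 2 at z = 9
Step 2: Res = lim d/dz [(z - 9)^2 * f(z)] as z -> 9
Step 3: (z - 9)^2 * f(z) = 8z + 7
Step 4: d/dz[8z + 7] = 8

8


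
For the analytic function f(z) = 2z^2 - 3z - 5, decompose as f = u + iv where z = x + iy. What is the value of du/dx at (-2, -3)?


Step 1: f(z) = 2(x+iy)^2 - 3(x+iy) - 5
Step 2: u = 2(x^2 - y^2) - 3x - 5
Step 3: u_x = 4x - 3
Step 4: At (-2, -3): u_x = -8 - 3 = -11

-11


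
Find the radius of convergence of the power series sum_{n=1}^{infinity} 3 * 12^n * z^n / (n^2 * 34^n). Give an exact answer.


Step 1: General term a_n = 3 * 12^n / (n^2 * 34^n)
Step 2: By the root test, |a_n|^(1/n) = 3^(1/n) * 12 / (n^(2/n) * 34) -> 12/34 as n -> infinity (since 3^(1/n) -> 1 and n^(2/n) -> 1)
Step 3: R = 1/lim|a_n|^(1/n) = 34/12 = 17/6

17/6


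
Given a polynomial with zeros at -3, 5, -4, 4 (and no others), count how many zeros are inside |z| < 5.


Step 1: Check each root:
  z = -3: |-3| = 3 < 5
  z = 5: |5| = 5 >= 5
  z = -4: |-4| = 4 < 5
  z = 4: |4| = 4 < 5
Step 2: Count = 3

3


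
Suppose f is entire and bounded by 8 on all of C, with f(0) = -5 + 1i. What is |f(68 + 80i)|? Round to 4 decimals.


Step 1: By Liouville's theorem, a bounded entire function is constant.
Step 2: f(z) = f(0) = -5 + 1i for all z.
Step 3: |f(w)| = |-5 + 1i| = sqrt(25 + 1)
Step 4: = 5.099

5.099


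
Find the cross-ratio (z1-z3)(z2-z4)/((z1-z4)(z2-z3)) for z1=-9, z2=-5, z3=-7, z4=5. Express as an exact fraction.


Step 1: (z1-z3)(z2-z4) = (-2) * (-10) = 20
Step 2: (z1-z4)(z2-z3) = (-14) * 2 = -28
Step 3: Cross-ratio = -20/28 = -5/7

-5/7


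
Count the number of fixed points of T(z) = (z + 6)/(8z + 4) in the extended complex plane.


Step 1: Fixed points satisfy T(z) = z
Step 2: 8z^2 + 3z - 6 = 0
Step 3: Discriminant = 3^2 - 4*8*(-6) = 201
Step 4: Number of fixed points = 2

2


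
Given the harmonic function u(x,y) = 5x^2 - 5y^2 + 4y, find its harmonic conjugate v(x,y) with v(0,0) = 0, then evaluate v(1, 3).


Step 1: v_x = -u_y = 10y - 4
Step 2: v_y = u_x = 10x + 0
Step 3: v = 10xy - 4x + C
Step 4: v(0,0) = 0 => C = 0
Step 5: v(1, 3) = 26

26


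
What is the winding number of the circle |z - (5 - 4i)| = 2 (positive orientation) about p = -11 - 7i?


Step 1: Center c = (5, -4), radius = 2
Step 2: |p - c|^2 = (-16)^2 + (-3)^2 = 265
Step 3: r^2 = 4
Step 4: |p-c| > r so winding number = 0

0


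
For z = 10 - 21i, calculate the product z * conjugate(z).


Step 1: conj(z) = 10 + 21i
Step 2: z * conj(z) = 10^2 + (-21)^2
Step 3: = 100 + 441 = 541

541


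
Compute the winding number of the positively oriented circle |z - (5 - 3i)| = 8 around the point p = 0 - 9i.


Step 1: Center c = (5, -3), radius = 8
Step 2: |p - c|^2 = (-5)^2 + (-6)^2 = 61
Step 3: r^2 = 64
Step 4: |p-c| < r so winding number = 1

1


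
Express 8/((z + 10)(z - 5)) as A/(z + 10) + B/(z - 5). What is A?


Step 1: Multiply both sides by (z + 10) and set z = -10
Step 2: A = 8 / (-10 - 5)
Step 3: A = 8 / (-15)
Step 4: A = -8/15

-8/15


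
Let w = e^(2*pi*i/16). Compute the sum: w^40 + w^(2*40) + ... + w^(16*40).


Step 1: The sum sum_{j=1}^{n} w^(k*j) equals n if n | k, else 0.
Step 2: Here n = 16, k = 40
Step 3: Does n divide k? 16 | 40 -> False
Step 4: Sum = 0

0


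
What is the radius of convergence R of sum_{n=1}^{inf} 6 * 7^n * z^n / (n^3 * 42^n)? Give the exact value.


Step 1: General term a_n = 6 * 7^n / (n^3 * 42^n)
Step 2: By the root test, |a_n|^(1/n) = 6^(1/n) * 7 / (n^(3/n) * 42) -> 7/42 as n -> infinity (since 6^(1/n) -> 1 and n^(3/n) -> 1)
Step 3: R = 1/lim|a_n|^(1/n) = 42/7 = 6

6


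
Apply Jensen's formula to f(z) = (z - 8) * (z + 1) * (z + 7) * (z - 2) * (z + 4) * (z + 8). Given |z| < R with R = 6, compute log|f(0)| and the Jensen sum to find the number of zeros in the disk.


Jensen's formula: (1/2pi)*integral log|f(Re^it)|dt = log|f(0)| + sum_{|a_k|<R} log(R/|a_k|)
Step 1: f(0) = (-8) * 1 * 7 * (-2) * 4 * 8 = 3584
Step 2: log|f(0)| = log|8| + log|-1| + log|-7| + log|2| + log|-4| + log|-8| = 8.1842
Step 3: Zeros inside |z| < 6: -1, 2, -4
Step 4: Jensen sum = log(6/1) + log(6/2) + log(6/4) = 3.2958
Step 5: n(R) = number of terms in the Jensen sum = count of zeros inside |z| < 6 = 3

3


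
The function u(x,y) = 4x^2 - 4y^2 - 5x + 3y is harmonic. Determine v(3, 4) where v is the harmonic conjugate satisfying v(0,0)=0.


Step 1: v_x = -u_y = 8y - 3
Step 2: v_y = u_x = 8x - 5
Step 3: v = 8xy - 3x - 5y + C
Step 4: v(0,0) = 0 => C = 0
Step 5: v(3, 4) = 67

67


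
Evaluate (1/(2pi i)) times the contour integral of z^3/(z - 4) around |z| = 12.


Step 1: f(z) = z^3, a = 4 is inside |z| = 12
Step 2: By Cauchy integral formula: (1/(2pi*i)) * integral = f(a)
Step 3: f(4) = 4^3 = 64

64


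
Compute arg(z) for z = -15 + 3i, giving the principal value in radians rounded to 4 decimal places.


Step 1: z = -15 + 3i
Step 2: arg(z) = atan2(3, -15)
Step 3: arg(z) = 2.9442

2.9442


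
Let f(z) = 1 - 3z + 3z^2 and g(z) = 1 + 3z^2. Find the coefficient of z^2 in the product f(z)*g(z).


Step 1: z^2 term in f*g comes from: (1)*(3z^2) + (-3z)*(0) + (3z^2)*(1)
Step 2: = 3 + 0 + 3
Step 3: = 6

6


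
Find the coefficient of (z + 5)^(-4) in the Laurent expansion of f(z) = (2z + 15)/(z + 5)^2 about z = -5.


Step 1: Write the numerator in powers of (z + 5): 2z + 15 = 2(z + 5) + (2*(-5) + 15) = 2(z + 5) + 5
Step 2: Divide by (z + 5)^2: f(z) = 5(z + 5)^(-2) + 2(z + 5)^(-1)
Step 3: This finite sum is the Laurent series of f about z = -5.
Step 4: Only the powers -2 and -1 appear, so the coefficient of (z + 5)^(-4) = 0

0


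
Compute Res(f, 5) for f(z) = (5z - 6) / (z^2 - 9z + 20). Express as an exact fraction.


Step 1: Q(z) = z^2 - 9z + 20 = (z - 5)(z - 4)
Step 2: Q'(z) = 2z - 9
Step 3: Q'(5) = 1, P(5) = 19
Step 4: Res = P(5)/Q'(5) = 19/1 = 19

19


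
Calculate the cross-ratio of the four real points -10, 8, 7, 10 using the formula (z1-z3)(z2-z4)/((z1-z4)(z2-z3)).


Step 1: (z1-z3)(z2-z4) = (-17) * (-2) = 34
Step 2: (z1-z4)(z2-z3) = (-20) * 1 = -20
Step 3: Cross-ratio = -34/20 = -17/10

-17/10


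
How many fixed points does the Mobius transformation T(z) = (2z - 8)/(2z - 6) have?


Step 1: Fixed points satisfy T(z) = z
Step 2: 2z^2 - 8z + 8 = 0
Step 3: Discriminant = (-8)^2 - 4*2*8 = 0
Step 4: Number of fixed points = 1

1


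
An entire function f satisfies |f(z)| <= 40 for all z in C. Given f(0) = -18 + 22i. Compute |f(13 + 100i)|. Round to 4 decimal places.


Step 1: By Liouville's theorem, a bounded entire function is constant.
Step 2: f(z) = f(0) = -18 + 22i for all z.
Step 3: |f(w)| = |-18 + 22i| = sqrt(324 + 484)
Step 4: = 28.4253

28.4253


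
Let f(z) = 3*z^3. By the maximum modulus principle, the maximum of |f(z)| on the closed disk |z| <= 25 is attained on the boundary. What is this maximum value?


Step 1: On |z| = 25, |f(z)| = 3 * |z|^3 = 3 * 25^3
Step 2: By maximum modulus principle, maximum is on boundary.
Step 3: Maximum = 3 * 15625 = 46875

46875


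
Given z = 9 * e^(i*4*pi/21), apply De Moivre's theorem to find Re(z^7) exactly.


Step 1: By De Moivre's theorem, z^7 = 9^7 * e^(i*7*4*pi/21) = 4782969 * (cos(4*pi/3) + i*sin(4*pi/3))
Step 2: |z|^7 = 9^7 = 4782969
Step 3: The angle 4*pi/3 already lies in [0, 2*pi)
Step 4: cos(4*pi/3) = -1/2
Step 5: Re(z^7) = 4782969 * (-1/2) = -4782969/2

-4782969/2


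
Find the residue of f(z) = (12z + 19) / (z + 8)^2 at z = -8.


Step 1: Pole of order 2 at z = -8
Step 2: Res = lim d/dz [(z + 8)^2 * f(z)] as z -> -8
Step 3: (z + 8)^2 * f(z) = 12z + 19
Step 4: d/dz[12z + 19] = 12

12


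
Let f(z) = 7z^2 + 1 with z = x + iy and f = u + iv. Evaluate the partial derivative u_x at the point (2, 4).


Step 1: f(z) = 7(x+iy)^2 + 1
Step 2: u = 7(x^2 - y^2) + 1
Step 3: u_x = 14x + 0
Step 4: At (2, 4): u_x = 28 + 0 = 28

28


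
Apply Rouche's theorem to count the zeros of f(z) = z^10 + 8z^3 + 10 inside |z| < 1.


Step 1: On |z| = 1 the three terms have sizes |z^10| = 1^10 = 1, |8z^3| = 8*1^3 = 8, |10| = 10
Step 2: The dominant term is g(z) = 10; let h(z) = z^10 + 8z^3 so f = g + h
Step 3: On |z| = 1: |g| = 10 and |h| <= 1 + 8 = 9
Step 4: Since 10 > 9, |h| < |g| on |z| = 1, so by Rouche f has the same number of zeros as g inside |z| < 1
Step 5: g(z) = 10 is a nonzero constant with no zeros inside |z| < 1. Answer = 0

0


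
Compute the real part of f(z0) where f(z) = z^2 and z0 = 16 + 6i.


Step 1: z0 = 16 + 6i
Step 2: z0^2 = 16^2 - 6^2 + 192i
Step 3: real part = 256 - 36 = 220

220


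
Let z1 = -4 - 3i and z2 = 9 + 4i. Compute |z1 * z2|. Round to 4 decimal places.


Step 1: |z1| = sqrt((-4)^2 + (-3)^2) = sqrt(25)
Step 2: |z2| = sqrt(9^2 + 4^2) = sqrt(97)
Step 3: |z1*z2| = |z1|*|z2| = sqrt(25) * sqrt(97) = sqrt(25 * 97) = sqrt(2425)
Step 4: = 49.2443

49.2443


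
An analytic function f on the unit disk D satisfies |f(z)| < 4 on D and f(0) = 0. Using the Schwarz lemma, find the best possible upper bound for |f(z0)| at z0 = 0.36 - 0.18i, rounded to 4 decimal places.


Step 1: g = f/4 maps D -> D with g(0) = 0, so by the Schwarz lemma |g(z)| <= |z|, i.e. |f(z)| <= 4|z|; this is sharp (f(z) = 4z).
Step 2: |z0|^2 = 0.36^2 + (-0.18)^2 = 0.162
Step 3: |z0| = sqrt(0.162) = 0.402492
Step 4: Best bound = 4 * |z0| = 4 * 0.402492 = 1.61

1.61


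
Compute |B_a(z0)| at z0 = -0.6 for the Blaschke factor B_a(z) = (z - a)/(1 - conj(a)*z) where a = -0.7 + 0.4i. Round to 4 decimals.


Step 1: Numerator z0 - a = -0.6 - (-0.7 + 0.4i) = 0.1 - 0.4i
Step 2: Denominator 1 - conj(a)*z0 = 1 - (-0.7 - 0.4i)*(-0.6) = 0.58 - 0.24i
Step 3: |z0 - a|^2 = 0.1^2 + (-0.4)^2 = 0.17; |1 - conj(a)*z0|^2 = 0.58^2 + (-0.24)^2 = 0.394
Step 4: |B_a(-0.6)| = sqrt(0.17 / 0.394) = sqrt(0.431472)
Step 5: = 0.6569

0.6569


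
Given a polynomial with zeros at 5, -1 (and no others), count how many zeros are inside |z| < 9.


Step 1: Check each root:
  z = 5: |5| = 5 < 9
  z = -1: |-1| = 1 < 9
Step 2: Count = 2

2


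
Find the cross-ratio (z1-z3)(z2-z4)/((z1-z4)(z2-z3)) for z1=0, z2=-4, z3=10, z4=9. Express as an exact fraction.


Step 1: (z1-z3)(z2-z4) = (-10) * (-13) = 130
Step 2: (z1-z4)(z2-z3) = (-9) * (-14) = 126
Step 3: Cross-ratio = 130/126 = 65/63

65/63


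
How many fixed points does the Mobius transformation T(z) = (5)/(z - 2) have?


Step 1: Fixed points satisfy T(z) = z
Step 2: z^2 - 2z - 5 = 0
Step 3: Discriminant = (-2)^2 - 4*1*(-5) = 24
Step 4: Number of fixed points = 2

2


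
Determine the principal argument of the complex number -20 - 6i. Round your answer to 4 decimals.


Step 1: z = -20 - 6i
Step 2: arg(z) = atan2(-6, -20)
Step 3: arg(z) = -2.8501

-2.8501


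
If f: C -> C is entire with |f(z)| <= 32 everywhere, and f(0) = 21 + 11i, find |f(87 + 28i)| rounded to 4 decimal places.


Step 1: By Liouville's theorem, a bounded entire function is constant.
Step 2: f(z) = f(0) = 21 + 11i for all z.
Step 3: |f(w)| = |21 + 11i| = sqrt(441 + 121)
Step 4: = 23.7065

23.7065


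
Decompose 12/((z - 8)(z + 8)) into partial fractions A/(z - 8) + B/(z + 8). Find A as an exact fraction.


Step 1: Multiply both sides by (z - 8) and set z = 8
Step 2: A = 12 / (8 + 8)
Step 3: A = 12 / 16
Step 4: A = 3/4

3/4


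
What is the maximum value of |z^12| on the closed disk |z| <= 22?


Step 1: On |z| = 22, |f(z)| = |z|^12 = 22^12
Step 2: By maximum modulus principle, maximum is on boundary.
Step 3: Maximum = 12855002631049216 = 12855002631049216

12855002631049216


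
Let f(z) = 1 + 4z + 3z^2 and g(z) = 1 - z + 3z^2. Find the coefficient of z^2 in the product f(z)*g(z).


Step 1: z^2 term in f*g comes from: (1)*(3z^2) + (4z)*(-z) + (3z^2)*(1)
Step 2: = 3 - 4 + 3
Step 3: = 2

2


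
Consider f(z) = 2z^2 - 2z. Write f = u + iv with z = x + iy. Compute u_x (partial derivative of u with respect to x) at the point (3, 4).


Step 1: f(z) = 2(x+iy)^2 - 2(x+iy) + 0
Step 2: u = 2(x^2 - y^2) - 2x + 0
Step 3: u_x = 4x - 2
Step 4: At (3, 4): u_x = 12 - 2 = 10

10


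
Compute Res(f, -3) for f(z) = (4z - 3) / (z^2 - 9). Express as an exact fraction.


Step 1: Q(z) = z^2 - 9 = (z + 3)(z - 3)
Step 2: Q'(z) = 2z
Step 3: Q'(-3) = -6, P(-3) = -15
Step 4: Res = P(-3)/Q'(-3) = -15/(-6) = 5/2

5/2


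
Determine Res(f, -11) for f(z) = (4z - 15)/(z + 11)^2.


Step 1: Pole of order 2 at z = -11
Step 2: Res = lim d/dz [(z + 11)^2 * f(z)] as z -> -11
Step 3: (z + 11)^2 * f(z) = 4z - 15
Step 4: d/dz[4z - 15] = 4

4


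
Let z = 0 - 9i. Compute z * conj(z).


Step 1: conj(z) = 0 + 9i
Step 2: z * conj(z) = 0^2 + (-9)^2
Step 3: = 0 + 81 = 81

81


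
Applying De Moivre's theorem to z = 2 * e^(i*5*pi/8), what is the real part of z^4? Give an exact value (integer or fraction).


Step 1: By De Moivre's theorem, z^4 = 2^4 * e^(i*4*5*pi/8) = 16 * (cos(5*pi/2) + i*sin(5*pi/2))
Step 2: |z|^4 = 2^4 = 16
Step 3: Reduce the angle mod 2*pi: 5*pi/2 - 2*pi = pi/2
Step 4: cos(pi/2) = 0
Step 5: Re(z^4) = 16 * 0 = 0

0


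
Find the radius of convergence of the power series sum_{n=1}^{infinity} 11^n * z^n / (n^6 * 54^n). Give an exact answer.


Step 1: General term a_n = 11^n / (n^6 * 54^n)
Step 2: By the root test, |a_n|^(1/n) = 11 / (n^(6/n) * 54) -> 11/54 as n -> infinity (since n^(6/n) -> 1)
Step 3: R = 1/lim|a_n|^(1/n) = 54/11

54/11


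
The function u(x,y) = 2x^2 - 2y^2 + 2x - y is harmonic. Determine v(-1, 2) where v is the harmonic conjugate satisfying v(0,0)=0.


Step 1: v_x = -u_y = 4y + 1
Step 2: v_y = u_x = 4x + 2
Step 3: v = 4xy + x + 2y + C
Step 4: v(0,0) = 0 => C = 0
Step 5: v(-1, 2) = -5

-5


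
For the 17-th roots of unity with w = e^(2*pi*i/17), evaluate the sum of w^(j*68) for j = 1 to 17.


Step 1: The sum sum_{j=1}^{n} w^(k*j) equals n if n | k, else 0.
Step 2: Here n = 17, k = 68
Step 3: Does n divide k? 17 | 68 -> True
Step 4: Sum = 17

17


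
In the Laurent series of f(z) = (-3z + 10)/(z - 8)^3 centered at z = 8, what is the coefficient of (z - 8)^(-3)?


Step 1: Write the numerator in powers of (z - 8): -3z + 10 = -3(z - 8) + (-3*8 + 10) = -3(z - 8) - 14
Step 2: Divide by (z - 8)^3: f(z) = -14(z - 8)^(-3) - 3(z - 8)^(-2)
Step 3: This finite sum is the Laurent series of f about z = 8.
Step 4: Coefficient of (z - 8)^(-3) = -3*8 + 10 = -14

-14


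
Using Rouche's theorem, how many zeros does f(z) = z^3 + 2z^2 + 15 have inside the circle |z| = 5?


Step 1: On |z| = 5 the three terms have sizes |z^3| = 5^3 = 125, |2z^2| = 2*5^2 = 50, |15| = 15
Step 2: The dominant term is g(z) = z^3; let h(z) = 2z^2 + 15 so f = g + h
Step 3: On |z| = 5: |g| = 125 and |h| <= 50 + 15 = 65
Step 4: Since 125 > 65, |h| < |g| on |z| = 5, so by Rouche f has the same number of zeros as g inside |z| < 5
Step 5: g(z) = z^3 has 3 zeros (all at the origin) inside |z| < 5. Answer = 3

3


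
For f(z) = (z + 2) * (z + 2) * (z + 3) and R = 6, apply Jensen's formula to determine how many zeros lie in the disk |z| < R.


Jensen's formula: (1/2pi)*integral log|f(Re^it)|dt = log|f(0)| + sum_{|a_k|<R} log(R/|a_k|)
Step 1: f(0) = 2 * 2 * 3 = 12
Step 2: log|f(0)| = log|-2| + log|-2| + log|-3| = 2.4849
Step 3: Zeros inside |z| < 6: -2, -2, -3
Step 4: Jensen sum = log(6/2) + log(6/2) + log(6/3) = 2.8904
Step 5: n(R) = number of terms in the Jensen sum = count of zeros inside |z| < 6 = 3

3


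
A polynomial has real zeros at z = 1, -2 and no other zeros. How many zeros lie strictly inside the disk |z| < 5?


Step 1: Check each root:
  z = 1: |1| = 1 < 5
  z = -2: |-2| = 2 < 5
Step 2: Count = 2

2


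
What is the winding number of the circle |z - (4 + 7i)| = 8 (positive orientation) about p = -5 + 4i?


Step 1: Center c = (4, 7), radius = 8
Step 2: |p - c|^2 = (-9)^2 + (-3)^2 = 90
Step 3: r^2 = 64
Step 4: |p-c| > r so winding number = 0

0


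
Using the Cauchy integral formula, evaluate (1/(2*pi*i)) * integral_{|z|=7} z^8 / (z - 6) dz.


Step 1: f(z) = z^8, a = 6 is inside |z| = 7
Step 2: By Cauchy integral formula: (1/(2pi*i)) * integral = f(a)
Step 3: f(6) = 6^8 = 1679616

1679616


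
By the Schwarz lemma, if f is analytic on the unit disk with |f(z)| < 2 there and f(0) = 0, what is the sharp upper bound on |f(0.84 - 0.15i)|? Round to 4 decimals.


Step 1: g = f/2 maps D -> D with g(0) = 0, so by the Schwarz lemma |g(z)| <= |z|, i.e. |f(z)| <= 2|z|; this is sharp (f(z) = 2z).
Step 2: |z0|^2 = 0.84^2 + (-0.15)^2 = 0.7281
Step 3: |z0| = sqrt(0.7281) = 0.853288
Step 4: Best bound = 2 * |z0| = 2 * 0.853288 = 1.7066

1.7066


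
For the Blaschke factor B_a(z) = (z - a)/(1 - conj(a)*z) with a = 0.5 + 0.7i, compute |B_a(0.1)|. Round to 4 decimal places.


Step 1: Numerator z0 - a = 0.1 - (0.5 + 0.7i) = -0.4 - 0.7i
Step 2: Denominator 1 - conj(a)*z0 = 1 - (0.5 - 0.7i)*0.1 = 0.95 + 0.07i
Step 3: |z0 - a|^2 = (-0.4)^2 + (-0.7)^2 = 0.65; |1 - conj(a)*z0|^2 = 0.95^2 + 0.07^2 = 0.9074
Step 4: |B_a(0.1)| = sqrt(0.65 / 0.9074) = sqrt(0.716332)
Step 5: = 0.8464

0.8464


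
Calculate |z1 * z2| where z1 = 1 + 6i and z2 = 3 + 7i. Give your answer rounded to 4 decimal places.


Step 1: |z1| = sqrt(1^2 + 6^2) = sqrt(37)
Step 2: |z2| = sqrt(3^2 + 7^2) = sqrt(58)
Step 3: |z1*z2| = |z1|*|z2| = sqrt(37) * sqrt(58) = sqrt(37 * 58) = sqrt(2146)
Step 4: = 46.3249

46.3249


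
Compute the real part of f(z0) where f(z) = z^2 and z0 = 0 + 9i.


Step 1: z0 = 0 + 9i
Step 2: z0^2 = 0^2 - 9^2 + 0i
Step 3: real part = 0 - 81 = -81

-81


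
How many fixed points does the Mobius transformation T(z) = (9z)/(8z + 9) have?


Step 1: Fixed points satisfy T(z) = z
Step 2: 8z^2 = 0
Step 3: Discriminant = 0^2 - 4*8*0 = 0
Step 4: Number of fixed points = 1

1


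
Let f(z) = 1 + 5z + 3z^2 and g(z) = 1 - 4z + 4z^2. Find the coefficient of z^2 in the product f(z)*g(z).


Step 1: z^2 term in f*g comes from: (1)*(4z^2) + (5z)*(-4z) + (3z^2)*(1)
Step 2: = 4 - 20 + 3
Step 3: = -13

-13


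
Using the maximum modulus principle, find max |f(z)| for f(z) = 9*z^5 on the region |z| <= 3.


Step 1: On |z| = 3, |f(z)| = 9 * |z|^5 = 9 * 3^5
Step 2: By maximum modulus principle, maximum is on boundary.
Step 3: Maximum = 9 * 243 = 2187

2187


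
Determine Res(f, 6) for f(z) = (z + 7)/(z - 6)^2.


Step 1: Pole of order 2 at z = 6
Step 2: Res = lim d/dz [(z - 6)^2 * f(z)] as z -> 6
Step 3: (z - 6)^2 * f(z) = z + 7
Step 4: d/dz[z + 7] = 1

1


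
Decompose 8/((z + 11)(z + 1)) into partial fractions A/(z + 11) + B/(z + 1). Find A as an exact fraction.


Step 1: Multiply both sides by (z + 11) and set z = -11
Step 2: A = 8 / (-11 + 1)
Step 3: A = 8 / (-10)
Step 4: A = -4/5

-4/5


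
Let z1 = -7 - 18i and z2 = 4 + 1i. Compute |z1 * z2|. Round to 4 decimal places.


Step 1: |z1| = sqrt((-7)^2 + (-18)^2) = sqrt(373)
Step 2: |z2| = sqrt(4^2 + 1^2) = sqrt(17)
Step 3: |z1*z2| = |z1|*|z2| = sqrt(373) * sqrt(17) = sqrt(373 * 17) = sqrt(6341)
Step 4: = 79.6304

79.6304


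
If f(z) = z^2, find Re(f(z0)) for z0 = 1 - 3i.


Step 1: z0 = 1 - 3i
Step 2: z0^2 = 1^2 - (-3)^2 - 6i
Step 3: real part = 1 - 9 = -8

-8


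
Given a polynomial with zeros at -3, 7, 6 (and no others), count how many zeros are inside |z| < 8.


Step 1: Check each root:
  z = -3: |-3| = 3 < 8
  z = 7: |7| = 7 < 8
  z = 6: |6| = 6 < 8
Step 2: Count = 3

3


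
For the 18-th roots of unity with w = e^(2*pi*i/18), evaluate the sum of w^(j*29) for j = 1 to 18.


Step 1: The sum sum_{j=1}^{n} w^(k*j) equals n if n | k, else 0.
Step 2: Here n = 18, k = 29
Step 3: Does n divide k? 18 | 29 -> False
Step 4: Sum = 0

0


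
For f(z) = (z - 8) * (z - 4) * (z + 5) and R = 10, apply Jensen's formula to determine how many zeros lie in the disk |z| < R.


Jensen's formula: (1/2pi)*integral log|f(Re^it)|dt = log|f(0)| + sum_{|a_k|<R} log(R/|a_k|)
Step 1: f(0) = (-8) * (-4) * 5 = 160
Step 2: log|f(0)| = log|8| + log|4| + log|-5| = 5.0752
Step 3: Zeros inside |z| < 10: 8, 4, -5
Step 4: Jensen sum = log(10/8) + log(10/4) + log(10/5) = 1.8326
Step 5: n(R) = number of terms in the Jensen sum = count of zeros inside |z| < 10 = 3

3


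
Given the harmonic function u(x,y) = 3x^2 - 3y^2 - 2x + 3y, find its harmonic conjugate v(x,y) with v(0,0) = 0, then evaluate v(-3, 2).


Step 1: v_x = -u_y = 6y - 3
Step 2: v_y = u_x = 6x - 2
Step 3: v = 6xy - 3x - 2y + C
Step 4: v(0,0) = 0 => C = 0
Step 5: v(-3, 2) = -31

-31


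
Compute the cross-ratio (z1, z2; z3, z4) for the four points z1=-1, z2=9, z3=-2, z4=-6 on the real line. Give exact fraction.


Step 1: (z1-z3)(z2-z4) = 1 * 15 = 15
Step 2: (z1-z4)(z2-z3) = 5 * 11 = 55
Step 3: Cross-ratio = 15/55 = 3/11

3/11


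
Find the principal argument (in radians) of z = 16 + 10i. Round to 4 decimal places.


Step 1: z = 16 + 10i
Step 2: arg(z) = atan2(10, 16)
Step 3: arg(z) = 0.5586

0.5586


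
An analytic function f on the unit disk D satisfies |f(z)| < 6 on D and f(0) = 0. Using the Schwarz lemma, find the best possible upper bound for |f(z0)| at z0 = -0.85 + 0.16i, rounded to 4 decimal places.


Step 1: g = f/6 maps D -> D with g(0) = 0, so by the Schwarz lemma |g(z)| <= |z|, i.e. |f(z)| <= 6|z|; this is sharp (f(z) = 6z).
Step 2: |z0|^2 = (-0.85)^2 + 0.16^2 = 0.7481
Step 3: |z0| = sqrt(0.7481) = 0.864928
Step 4: Best bound = 6 * |z0| = 6 * 0.864928 = 5.1896

5.1896


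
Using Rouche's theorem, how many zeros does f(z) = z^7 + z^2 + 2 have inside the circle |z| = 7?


Step 1: On |z| = 7 the three terms have sizes |z^7| = 7^7 = 823543, |z^2| = 7^2 = 49, |2| = 2
Step 2: The dominant term is g(z) = z^7; let h(z) = z^2 + 2 so f = g + h
Step 3: On |z| = 7: |g| = 823543 and |h| <= 49 + 2 = 51
Step 4: Since 823543 > 51, |h| < |g| on |z| = 7, so by Rouche f has the same number of zeros as g inside |z| < 7
Step 5: g(z) = z^7 has 7 zeros (all at the origin) inside |z| < 7. Answer = 7

7


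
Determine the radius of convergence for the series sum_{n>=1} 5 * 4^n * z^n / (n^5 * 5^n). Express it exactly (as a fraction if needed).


Step 1: General term a_n = 5 * 4^n / (n^5 * 5^n)
Step 2: By the root test, |a_n|^(1/n) = 5^(1/n) * 4 / (n^(5/n) * 5) -> 4/5 as n -> infinity (since 5^(1/n) -> 1 and n^(5/n) -> 1)
Step 3: R = 1/lim|a_n|^(1/n) = 5/4

5/4


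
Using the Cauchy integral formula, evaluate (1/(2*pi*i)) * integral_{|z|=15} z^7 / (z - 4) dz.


Step 1: f(z) = z^7, a = 4 is inside |z| = 15
Step 2: By Cauchy integral formula: (1/(2pi*i)) * integral = f(a)
Step 3: f(4) = 4^7 = 16384

16384


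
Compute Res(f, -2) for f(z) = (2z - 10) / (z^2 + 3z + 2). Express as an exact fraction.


Step 1: Q(z) = z^2 + 3z + 2 = (z + 2)(z + 1)
Step 2: Q'(z) = 2z + 3
Step 3: Q'(-2) = -1, P(-2) = -14
Step 4: Res = P(-2)/Q'(-2) = -14/(-1) = 14

14


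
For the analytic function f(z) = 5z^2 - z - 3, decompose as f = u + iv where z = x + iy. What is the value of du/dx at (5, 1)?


Step 1: f(z) = 5(x+iy)^2 - (x+iy) - 3
Step 2: u = 5(x^2 - y^2) - x - 3
Step 3: u_x = 10x - 1
Step 4: At (5, 1): u_x = 50 - 1 = 49

49


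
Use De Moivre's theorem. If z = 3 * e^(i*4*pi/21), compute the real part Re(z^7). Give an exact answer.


Step 1: By De Moivre's theorem, z^7 = 3^7 * e^(i*7*4*pi/21) = 2187 * (cos(4*pi/3) + i*sin(4*pi/3))
Step 2: |z|^7 = 3^7 = 2187
Step 3: The angle 4*pi/3 already lies in [0, 2*pi)
Step 4: cos(4*pi/3) = -1/2
Step 5: Re(z^7) = 2187 * (-1/2) = -2187/2

-2187/2


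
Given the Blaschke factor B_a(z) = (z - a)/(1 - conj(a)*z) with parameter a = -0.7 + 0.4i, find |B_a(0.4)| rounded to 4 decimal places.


Step 1: Numerator z0 - a = 0.4 - (-0.7 + 0.4i) = 1.1 - 0.4i
Step 2: Denominator 1 - conj(a)*z0 = 1 - (-0.7 - 0.4i)*0.4 = 1.28 + 0.16i
Step 3: |z0 - a|^2 = 1.1^2 + (-0.4)^2 = 1.37; |1 - conj(a)*z0|^2 = 1.28^2 + 0.16^2 = 1.664
Step 4: |B_a(0.4)| = sqrt(1.37 / 1.664) = sqrt(0.823317)
Step 5: = 0.9074

0.9074


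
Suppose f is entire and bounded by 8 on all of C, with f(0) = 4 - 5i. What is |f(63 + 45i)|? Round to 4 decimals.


Step 1: By Liouville's theorem, a bounded entire function is constant.
Step 2: f(z) = f(0) = 4 - 5i for all z.
Step 3: |f(w)| = |4 - 5i| = sqrt(16 + 25)
Step 4: = 6.4031

6.4031
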